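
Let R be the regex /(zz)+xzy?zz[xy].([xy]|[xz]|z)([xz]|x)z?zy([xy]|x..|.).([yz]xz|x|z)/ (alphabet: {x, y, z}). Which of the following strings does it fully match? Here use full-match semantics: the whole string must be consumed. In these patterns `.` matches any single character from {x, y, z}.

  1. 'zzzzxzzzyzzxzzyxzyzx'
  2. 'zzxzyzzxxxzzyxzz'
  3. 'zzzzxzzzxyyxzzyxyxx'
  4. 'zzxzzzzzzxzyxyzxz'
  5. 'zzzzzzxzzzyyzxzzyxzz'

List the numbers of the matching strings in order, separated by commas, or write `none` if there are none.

1 → match
2 → match
3 → no match
4 → no match
5 → match

1, 2, 5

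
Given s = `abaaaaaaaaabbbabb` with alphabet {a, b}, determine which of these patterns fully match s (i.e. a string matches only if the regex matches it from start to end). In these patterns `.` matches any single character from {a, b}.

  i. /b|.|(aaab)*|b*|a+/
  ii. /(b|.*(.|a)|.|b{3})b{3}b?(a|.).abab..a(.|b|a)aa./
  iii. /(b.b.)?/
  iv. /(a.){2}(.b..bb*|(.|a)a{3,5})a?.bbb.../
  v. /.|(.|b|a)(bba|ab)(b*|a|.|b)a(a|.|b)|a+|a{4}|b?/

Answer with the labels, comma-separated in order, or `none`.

i → no match
ii → no match
iii → no match
iv → match
v → no match

iv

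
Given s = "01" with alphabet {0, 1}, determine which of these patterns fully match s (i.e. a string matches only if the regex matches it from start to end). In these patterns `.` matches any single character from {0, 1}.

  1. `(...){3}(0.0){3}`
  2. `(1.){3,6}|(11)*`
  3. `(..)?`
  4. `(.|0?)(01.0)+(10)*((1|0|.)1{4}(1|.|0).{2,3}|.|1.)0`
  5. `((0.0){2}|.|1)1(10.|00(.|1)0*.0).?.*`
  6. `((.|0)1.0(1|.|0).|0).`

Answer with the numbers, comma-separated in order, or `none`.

3, 6

1 → no match — must end with "0"
2 → no match
3 → match
4 → no match — must end with "0"
5 → no match
6 → match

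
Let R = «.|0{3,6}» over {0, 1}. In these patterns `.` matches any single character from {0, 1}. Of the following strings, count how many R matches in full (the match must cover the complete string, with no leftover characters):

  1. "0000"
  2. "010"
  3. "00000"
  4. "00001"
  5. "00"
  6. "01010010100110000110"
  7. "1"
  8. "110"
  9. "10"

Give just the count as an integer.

1 → match
2 → no match
3 → match
4 → no match
5 → no match
6 → no match
7 → match
8 → no match
9 → no match
Total matched: 3

3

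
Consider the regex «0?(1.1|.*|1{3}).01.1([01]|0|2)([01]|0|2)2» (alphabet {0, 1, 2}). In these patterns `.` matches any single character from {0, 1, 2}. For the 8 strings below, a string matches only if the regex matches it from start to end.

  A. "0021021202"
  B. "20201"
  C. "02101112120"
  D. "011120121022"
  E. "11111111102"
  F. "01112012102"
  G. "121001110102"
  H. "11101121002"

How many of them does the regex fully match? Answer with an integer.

1

A → no match
B → no match — must end with "2"
C → no match — must end with "2"
D → match
E → no match
F → no match
G → no match
H → no match
Total matched: 1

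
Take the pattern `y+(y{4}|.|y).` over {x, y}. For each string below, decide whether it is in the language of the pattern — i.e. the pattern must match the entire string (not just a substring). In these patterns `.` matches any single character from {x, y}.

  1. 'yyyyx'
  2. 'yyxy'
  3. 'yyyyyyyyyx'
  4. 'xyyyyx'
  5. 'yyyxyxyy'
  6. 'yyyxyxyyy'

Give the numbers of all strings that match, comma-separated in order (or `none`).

1 → match
2 → match
3 → match
4 → no match — must start with 'y'
5 → no match
6 → no match

1, 2, 3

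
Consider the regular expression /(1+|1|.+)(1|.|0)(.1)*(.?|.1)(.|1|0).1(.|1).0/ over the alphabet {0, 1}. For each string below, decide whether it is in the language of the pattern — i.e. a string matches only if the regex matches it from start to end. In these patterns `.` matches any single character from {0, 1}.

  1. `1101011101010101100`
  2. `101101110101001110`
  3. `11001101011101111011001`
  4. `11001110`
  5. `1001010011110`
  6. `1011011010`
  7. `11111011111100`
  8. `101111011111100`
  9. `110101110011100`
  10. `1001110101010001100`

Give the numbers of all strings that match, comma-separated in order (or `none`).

1, 2, 4, 5, 6, 7, 8, 9, 10

1 → match
2 → match
3 → no match — must end with `0`
4 → match
5 → match
6 → match
7 → match
8 → match
9 → match
10 → match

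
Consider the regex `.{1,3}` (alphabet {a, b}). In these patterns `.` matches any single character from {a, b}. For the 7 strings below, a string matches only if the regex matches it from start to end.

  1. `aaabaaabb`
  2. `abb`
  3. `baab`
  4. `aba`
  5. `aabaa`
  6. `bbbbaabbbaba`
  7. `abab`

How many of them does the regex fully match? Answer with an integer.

1 → no match
2 → match
3 → no match
4 → match
5 → no match
6 → no match
7 → no match
Total matched: 2

2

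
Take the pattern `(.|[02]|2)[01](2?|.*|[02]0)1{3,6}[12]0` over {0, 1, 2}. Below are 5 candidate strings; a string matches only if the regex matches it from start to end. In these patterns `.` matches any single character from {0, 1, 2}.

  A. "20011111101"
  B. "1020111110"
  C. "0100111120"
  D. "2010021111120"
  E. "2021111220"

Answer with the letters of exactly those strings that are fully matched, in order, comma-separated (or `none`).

B, C, D

A → no match — must end with "0"
B → match
C → match
D → match
E → no match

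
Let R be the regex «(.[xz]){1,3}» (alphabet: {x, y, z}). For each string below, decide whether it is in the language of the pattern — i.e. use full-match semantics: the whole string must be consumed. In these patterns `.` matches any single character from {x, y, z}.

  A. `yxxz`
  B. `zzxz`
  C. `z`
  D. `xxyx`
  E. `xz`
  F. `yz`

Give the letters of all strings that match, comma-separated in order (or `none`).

A → match
B → match
C → no match
D → match
E → match
F → match

A, B, D, E, F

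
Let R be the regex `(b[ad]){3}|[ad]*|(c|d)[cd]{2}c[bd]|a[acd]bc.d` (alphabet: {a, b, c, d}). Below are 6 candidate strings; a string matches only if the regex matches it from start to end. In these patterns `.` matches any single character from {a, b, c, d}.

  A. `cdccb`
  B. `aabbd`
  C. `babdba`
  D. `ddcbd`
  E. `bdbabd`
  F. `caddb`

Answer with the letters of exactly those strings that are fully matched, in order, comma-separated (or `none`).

A → match
B → no match
C → match
D → no match
E → match
F → no match

A, C, E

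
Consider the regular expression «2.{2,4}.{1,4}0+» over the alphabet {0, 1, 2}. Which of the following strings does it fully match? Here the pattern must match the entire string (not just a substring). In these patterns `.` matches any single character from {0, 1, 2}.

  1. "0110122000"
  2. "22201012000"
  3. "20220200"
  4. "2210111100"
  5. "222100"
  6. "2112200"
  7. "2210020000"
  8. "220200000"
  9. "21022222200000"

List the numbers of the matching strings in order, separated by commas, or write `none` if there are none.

1 → no match — must start with "2"
2 → match
3 → match
4 → match
5 → match
6 → match
7 → match
8 → match
9 → match

2, 3, 4, 5, 6, 7, 8, 9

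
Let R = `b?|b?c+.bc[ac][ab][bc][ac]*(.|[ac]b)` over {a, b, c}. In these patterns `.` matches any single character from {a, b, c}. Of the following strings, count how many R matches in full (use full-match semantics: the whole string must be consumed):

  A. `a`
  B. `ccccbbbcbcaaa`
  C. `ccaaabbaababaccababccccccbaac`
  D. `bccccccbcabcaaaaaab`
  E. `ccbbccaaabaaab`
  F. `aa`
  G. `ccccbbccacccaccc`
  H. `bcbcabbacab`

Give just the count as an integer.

2

A → no match
B → no match
C → no match
D → match
E → no match
F → no match
G → match
H → no match
Total matched: 2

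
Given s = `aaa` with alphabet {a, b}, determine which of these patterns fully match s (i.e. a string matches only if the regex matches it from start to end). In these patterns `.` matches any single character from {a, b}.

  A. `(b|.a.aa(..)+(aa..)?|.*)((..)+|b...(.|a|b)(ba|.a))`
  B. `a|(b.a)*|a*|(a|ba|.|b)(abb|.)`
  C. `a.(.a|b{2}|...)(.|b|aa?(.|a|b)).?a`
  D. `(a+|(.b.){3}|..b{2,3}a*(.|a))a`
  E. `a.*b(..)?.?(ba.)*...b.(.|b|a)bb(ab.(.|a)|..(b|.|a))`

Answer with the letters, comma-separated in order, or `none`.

A → match
B → match
C → no match
D → match
E → no match

A, B, D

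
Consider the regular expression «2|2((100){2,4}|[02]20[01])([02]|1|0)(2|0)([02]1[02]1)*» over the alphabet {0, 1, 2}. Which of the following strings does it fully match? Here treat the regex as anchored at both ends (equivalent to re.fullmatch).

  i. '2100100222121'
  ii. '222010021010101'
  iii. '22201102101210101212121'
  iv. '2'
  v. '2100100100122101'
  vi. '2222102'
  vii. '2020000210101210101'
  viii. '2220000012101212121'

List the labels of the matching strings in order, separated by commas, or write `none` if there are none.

i → match
ii → match
iii → match
iv → match
v → match
vi → no match
vii → match
viii → match

i, ii, iii, iv, v, vii, viii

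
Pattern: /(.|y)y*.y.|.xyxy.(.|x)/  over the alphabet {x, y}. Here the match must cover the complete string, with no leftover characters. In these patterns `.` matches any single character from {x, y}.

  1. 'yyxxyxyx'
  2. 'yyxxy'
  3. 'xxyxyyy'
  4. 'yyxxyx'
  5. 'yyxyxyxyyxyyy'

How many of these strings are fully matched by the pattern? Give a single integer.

1

1 → no match
2 → no match
3 → match
4 → no match
5 → no match
Total matched: 1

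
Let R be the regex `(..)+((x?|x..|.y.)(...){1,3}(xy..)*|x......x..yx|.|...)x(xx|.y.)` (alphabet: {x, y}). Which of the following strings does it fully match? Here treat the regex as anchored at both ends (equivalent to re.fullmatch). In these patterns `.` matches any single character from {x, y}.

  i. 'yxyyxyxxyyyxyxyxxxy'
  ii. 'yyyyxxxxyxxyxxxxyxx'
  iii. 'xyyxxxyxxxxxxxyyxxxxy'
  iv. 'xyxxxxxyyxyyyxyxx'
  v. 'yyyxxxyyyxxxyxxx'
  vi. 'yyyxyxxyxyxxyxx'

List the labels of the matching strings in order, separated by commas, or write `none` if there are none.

i → no match
ii → no match
iii → no match
iv → no match
v → match
vi → no match

v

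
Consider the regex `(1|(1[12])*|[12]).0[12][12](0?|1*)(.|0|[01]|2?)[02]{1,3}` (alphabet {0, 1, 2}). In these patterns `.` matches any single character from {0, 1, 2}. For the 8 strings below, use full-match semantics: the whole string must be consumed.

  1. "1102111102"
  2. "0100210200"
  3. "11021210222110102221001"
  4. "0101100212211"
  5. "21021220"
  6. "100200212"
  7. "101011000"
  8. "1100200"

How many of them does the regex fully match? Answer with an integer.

2

1 → match
2 → no match
3 → no match
4 → no match
5 → match
6 → no match
7 → no match
8 → no match
Total matched: 2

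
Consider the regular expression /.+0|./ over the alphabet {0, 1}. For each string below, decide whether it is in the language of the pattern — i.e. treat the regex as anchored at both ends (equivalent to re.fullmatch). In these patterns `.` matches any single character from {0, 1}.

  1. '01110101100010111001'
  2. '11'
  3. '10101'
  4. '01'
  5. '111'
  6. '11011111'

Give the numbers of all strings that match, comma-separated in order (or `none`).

1 → no match
2 → no match
3 → no match
4 → no match
5 → no match
6 → no match

none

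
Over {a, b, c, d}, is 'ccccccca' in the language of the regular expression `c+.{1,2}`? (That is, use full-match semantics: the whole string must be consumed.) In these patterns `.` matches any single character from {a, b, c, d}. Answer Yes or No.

Yes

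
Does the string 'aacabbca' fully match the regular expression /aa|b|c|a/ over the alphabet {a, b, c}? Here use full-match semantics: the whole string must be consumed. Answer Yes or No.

No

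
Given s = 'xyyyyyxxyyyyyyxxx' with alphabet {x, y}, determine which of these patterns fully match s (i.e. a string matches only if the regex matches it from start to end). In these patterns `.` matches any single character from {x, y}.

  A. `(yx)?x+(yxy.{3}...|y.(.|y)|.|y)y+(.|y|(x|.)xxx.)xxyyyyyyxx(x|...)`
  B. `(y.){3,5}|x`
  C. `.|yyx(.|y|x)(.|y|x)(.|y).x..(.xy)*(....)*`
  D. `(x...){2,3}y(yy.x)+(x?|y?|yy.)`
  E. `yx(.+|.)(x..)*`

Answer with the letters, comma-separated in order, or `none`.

A → match
B → no match
C → no match
D → no match
E → no match — must start with 'yx'

A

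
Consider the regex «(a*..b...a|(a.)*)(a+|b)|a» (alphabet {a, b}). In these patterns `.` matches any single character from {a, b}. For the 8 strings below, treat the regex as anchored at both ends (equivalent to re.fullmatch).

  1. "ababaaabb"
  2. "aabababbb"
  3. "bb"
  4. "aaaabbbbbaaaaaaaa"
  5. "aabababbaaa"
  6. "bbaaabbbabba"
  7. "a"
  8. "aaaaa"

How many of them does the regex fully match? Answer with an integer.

5

1 → match
2 → no match
3 → no match
4 → match
5 → match
6 → no match
7 → match
8 → match
Total matched: 5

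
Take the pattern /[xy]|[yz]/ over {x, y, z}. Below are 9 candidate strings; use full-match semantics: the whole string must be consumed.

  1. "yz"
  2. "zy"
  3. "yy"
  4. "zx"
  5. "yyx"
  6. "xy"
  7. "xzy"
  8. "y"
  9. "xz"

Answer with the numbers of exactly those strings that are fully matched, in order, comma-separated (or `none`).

1 → no match
2 → no match
3 → no match
4 → no match
5 → no match
6 → no match
7 → no match
8 → match
9 → no match

8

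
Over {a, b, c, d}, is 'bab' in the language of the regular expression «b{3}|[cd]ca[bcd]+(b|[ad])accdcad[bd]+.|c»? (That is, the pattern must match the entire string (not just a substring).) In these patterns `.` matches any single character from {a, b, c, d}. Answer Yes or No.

No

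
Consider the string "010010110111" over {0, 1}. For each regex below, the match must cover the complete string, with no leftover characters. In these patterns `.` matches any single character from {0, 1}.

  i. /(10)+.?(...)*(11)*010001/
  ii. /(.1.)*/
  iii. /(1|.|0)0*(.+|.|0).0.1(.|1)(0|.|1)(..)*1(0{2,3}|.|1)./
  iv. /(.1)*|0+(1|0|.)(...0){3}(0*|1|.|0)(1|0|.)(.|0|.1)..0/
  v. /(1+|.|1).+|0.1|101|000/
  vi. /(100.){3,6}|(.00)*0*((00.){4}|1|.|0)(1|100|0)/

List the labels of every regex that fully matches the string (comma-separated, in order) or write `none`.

i → no match — must start with "10"
ii → match
iii → no match
iv → no match
v → match
vi → no match

ii, v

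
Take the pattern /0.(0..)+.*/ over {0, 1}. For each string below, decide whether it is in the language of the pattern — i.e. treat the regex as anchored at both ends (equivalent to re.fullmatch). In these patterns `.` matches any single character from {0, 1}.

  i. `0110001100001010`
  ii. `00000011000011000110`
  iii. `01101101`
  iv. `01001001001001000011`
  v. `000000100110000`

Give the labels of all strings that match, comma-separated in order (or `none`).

i → no match
ii → match
iii → no match
iv → match
v → match

ii, iv, v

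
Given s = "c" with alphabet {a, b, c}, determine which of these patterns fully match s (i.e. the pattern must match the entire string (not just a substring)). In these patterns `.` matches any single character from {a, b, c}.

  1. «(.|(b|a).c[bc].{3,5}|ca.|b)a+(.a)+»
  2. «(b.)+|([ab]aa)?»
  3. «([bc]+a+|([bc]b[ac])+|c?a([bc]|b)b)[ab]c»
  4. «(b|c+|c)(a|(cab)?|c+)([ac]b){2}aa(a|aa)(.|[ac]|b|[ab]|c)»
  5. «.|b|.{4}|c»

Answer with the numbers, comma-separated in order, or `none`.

5

1 → no match — must end with "a"
2 → no match
3 → no match
4 → no match
5 → match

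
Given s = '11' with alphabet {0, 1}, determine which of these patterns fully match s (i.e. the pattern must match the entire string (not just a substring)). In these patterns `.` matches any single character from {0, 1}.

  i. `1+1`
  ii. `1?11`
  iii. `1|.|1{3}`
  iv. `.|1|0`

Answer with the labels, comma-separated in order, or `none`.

i → match
ii → match
iii → no match
iv → no match

i, ii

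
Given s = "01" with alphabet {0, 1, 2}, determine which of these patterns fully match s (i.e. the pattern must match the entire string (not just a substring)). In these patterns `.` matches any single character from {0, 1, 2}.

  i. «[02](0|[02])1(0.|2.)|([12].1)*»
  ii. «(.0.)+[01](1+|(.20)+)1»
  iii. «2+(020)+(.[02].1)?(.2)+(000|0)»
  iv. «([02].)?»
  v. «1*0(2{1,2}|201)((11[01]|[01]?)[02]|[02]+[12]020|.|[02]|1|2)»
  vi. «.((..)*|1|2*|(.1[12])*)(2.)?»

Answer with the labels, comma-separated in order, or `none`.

iv, vi

i → no match
ii → no match
iii → no match — must start with "2"
iv → match
v → no match
vi → match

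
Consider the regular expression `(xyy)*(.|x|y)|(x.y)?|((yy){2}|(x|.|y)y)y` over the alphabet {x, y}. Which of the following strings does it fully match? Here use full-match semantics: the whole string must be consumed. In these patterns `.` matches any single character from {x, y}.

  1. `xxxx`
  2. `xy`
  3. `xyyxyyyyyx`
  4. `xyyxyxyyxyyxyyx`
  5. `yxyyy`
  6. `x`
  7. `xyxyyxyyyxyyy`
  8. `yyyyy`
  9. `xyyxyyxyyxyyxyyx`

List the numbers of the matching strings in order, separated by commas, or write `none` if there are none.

1. `xxxx` → no match
2. `xy` → no match
3. `xyyxyyyyyx` → no match
4 → no match
5. `yxyyy` → no match
6. `x` → match
7 → no match
8. `yyyyy` → match
9 → match

6, 8, 9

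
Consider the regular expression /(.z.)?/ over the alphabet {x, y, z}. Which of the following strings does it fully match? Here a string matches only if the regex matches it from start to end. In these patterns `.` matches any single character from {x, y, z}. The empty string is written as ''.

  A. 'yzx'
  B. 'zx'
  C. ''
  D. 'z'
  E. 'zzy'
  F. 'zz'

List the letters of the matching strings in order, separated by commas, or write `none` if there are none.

A, C, E

A → match
B → no match
C → match
D → no match
E → match
F → no match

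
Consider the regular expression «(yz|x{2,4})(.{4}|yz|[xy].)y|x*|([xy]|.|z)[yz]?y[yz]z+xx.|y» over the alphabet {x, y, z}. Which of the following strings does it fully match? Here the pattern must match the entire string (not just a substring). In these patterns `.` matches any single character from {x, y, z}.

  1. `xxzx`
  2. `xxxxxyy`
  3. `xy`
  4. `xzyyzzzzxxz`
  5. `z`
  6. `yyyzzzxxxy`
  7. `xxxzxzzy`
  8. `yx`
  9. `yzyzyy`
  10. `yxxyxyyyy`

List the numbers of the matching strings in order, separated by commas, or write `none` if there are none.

1 → no match
2 → match
3 → no match
4 → match
5 → no match
6 → no match
7 → match
8 → no match
9 → no match
10 → no match

2, 4, 7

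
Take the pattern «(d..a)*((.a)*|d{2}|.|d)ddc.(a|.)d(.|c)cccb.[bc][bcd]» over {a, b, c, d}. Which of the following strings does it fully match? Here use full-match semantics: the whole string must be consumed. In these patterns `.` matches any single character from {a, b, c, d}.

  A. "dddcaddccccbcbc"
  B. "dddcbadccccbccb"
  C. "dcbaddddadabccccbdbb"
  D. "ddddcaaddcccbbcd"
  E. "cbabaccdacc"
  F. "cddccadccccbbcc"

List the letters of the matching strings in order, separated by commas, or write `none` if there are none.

A → match
B → match
C → no match
D → match
E → no match
F → match

A, B, D, F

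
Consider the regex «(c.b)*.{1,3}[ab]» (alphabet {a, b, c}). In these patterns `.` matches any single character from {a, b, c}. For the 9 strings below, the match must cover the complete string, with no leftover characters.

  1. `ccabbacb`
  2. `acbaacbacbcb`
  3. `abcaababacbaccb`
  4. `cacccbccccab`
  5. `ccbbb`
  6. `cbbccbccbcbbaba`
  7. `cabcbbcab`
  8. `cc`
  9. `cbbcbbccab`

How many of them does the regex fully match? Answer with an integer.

1. `ccabbacb` → no match
2. `acbaacbacbcb` → no match
3 → no match
4. `cacccbccccab` → no match
5. `ccbbb` → match
6 → match
7. `cabcbbcab` → match
8. `cc` → no match
9. `cbbcbbccab` → match
Total matched: 4

4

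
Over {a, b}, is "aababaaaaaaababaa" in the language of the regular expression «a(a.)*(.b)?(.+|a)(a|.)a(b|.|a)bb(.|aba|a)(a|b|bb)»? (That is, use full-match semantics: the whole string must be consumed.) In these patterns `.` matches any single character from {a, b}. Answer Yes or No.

No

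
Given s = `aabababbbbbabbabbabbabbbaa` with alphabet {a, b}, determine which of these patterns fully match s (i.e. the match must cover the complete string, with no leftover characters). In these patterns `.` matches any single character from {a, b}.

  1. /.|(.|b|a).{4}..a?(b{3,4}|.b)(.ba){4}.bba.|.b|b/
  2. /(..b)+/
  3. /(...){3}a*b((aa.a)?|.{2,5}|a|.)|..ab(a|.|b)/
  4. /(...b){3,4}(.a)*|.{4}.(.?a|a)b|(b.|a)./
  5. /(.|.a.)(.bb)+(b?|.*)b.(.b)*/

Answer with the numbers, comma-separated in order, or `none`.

1 → match
2 → no match — must end with `b`
3 → no match
4 → no match
5 → no match

1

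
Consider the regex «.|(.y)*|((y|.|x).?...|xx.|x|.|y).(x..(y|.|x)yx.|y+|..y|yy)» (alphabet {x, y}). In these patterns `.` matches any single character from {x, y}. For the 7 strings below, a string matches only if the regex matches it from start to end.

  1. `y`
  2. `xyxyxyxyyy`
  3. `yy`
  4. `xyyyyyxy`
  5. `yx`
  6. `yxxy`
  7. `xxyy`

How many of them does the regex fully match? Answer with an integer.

5

1. `y` → match
2. `xyxyxyxyyy` → match
3. `yy` → match
4. `xyyyyyxy` → match
5. `yx` → no match
6. `yxxy` → no match
7. `xxyy` → match
Total matched: 5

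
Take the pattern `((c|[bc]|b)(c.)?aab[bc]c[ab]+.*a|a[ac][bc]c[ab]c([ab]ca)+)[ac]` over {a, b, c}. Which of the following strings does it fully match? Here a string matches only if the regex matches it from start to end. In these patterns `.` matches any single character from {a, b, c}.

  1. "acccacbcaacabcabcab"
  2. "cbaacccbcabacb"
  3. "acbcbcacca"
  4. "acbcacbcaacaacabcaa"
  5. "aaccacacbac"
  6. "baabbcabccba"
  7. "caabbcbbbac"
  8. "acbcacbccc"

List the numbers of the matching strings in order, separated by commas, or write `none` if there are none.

1 → no match
2 → no match
3 → no match
4 → match
5 → no match
6 → no match
7 → match
8 → no match

4, 7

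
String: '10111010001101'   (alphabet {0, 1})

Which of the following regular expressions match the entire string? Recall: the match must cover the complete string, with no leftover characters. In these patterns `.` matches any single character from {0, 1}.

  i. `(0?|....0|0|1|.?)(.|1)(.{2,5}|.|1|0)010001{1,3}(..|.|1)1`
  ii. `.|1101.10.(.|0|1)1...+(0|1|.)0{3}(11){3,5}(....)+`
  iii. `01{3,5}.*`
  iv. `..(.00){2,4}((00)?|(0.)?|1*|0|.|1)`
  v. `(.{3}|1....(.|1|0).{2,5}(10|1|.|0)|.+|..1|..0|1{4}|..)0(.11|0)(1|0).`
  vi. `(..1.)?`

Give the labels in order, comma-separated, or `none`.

i, v

i → match
ii → no match
iii → no match — must start with '01'
iv → no match
v → match
vi → no match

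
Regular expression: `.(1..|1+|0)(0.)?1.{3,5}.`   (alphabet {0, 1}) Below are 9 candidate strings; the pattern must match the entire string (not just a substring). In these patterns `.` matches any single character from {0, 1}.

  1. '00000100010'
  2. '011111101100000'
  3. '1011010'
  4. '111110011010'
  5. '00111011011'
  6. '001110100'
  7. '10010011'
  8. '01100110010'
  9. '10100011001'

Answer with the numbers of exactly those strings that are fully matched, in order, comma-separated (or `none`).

1 → no match
2 → match
3 → match
4 → match
5 → no match
6 → match
7 → no match
8 → match
9 → no match

2, 3, 4, 6, 8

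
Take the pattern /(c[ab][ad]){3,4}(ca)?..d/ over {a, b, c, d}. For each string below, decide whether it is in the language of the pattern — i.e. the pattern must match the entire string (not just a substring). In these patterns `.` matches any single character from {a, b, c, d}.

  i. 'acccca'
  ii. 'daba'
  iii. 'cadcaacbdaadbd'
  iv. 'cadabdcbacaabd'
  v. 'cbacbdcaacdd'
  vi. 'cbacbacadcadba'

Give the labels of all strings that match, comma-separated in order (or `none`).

v

i → no match — must start with 'c'
ii → no match — must start with 'c'
iii → no match
iv → no match
v → match
vi → no match — must end with 'd'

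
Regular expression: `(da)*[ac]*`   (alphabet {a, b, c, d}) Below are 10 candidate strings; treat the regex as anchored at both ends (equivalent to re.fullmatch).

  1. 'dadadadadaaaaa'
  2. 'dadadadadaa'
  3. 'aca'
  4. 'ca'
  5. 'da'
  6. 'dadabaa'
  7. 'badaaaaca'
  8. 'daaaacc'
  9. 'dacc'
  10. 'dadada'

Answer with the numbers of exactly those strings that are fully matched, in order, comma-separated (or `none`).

1, 2, 3, 4, 5, 8, 9, 10

1 → match
2. 'dadadadadaa' → match
3. 'aca' → match
4. 'ca' → match
5. 'da' → match
6. 'dadabaa' → no match
7. 'badaaaaca' → no match
8. 'daaaacc' → match
9. 'dacc' → match
10. 'dadada' → match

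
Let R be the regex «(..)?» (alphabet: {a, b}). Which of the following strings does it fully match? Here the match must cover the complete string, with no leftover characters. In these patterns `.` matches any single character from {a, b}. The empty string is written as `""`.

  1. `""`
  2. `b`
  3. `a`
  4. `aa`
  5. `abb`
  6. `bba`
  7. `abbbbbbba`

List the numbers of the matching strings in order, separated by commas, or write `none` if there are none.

1. `""` → match
2. `b` → no match
3. `a` → no match
4. `aa` → match
5. `abb` → no match
6. `bba` → no match
7. `abbbbbbba` → no match

1, 4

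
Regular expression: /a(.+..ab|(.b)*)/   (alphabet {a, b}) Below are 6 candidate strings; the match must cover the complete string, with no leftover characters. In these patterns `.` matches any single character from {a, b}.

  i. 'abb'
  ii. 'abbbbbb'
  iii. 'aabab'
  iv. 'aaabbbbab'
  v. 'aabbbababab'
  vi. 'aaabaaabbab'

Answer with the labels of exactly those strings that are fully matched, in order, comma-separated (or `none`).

i, ii, iii, iv, v, vi

i → match
ii → match
iii → match
iv → match
v → match
vi → match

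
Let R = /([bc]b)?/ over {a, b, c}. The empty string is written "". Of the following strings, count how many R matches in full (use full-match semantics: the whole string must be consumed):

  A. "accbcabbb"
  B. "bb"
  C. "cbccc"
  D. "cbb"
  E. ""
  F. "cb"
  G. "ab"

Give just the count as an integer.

3

A. "accbcabbb" → no match
B. "bb" → match
C. "cbccc" → no match
D. "cbb" → no match
E. "" → match
F. "cb" → match
G. "ab" → no match
Total matched: 3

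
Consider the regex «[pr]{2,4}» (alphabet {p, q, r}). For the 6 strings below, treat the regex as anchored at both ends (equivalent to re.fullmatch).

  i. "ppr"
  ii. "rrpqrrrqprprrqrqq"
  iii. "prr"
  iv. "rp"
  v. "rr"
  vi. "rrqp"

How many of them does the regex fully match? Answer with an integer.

4

i. "ppr" → match
ii → no match
iii. "prr" → match
iv. "rp" → match
v. "rr" → match
vi. "rrqp" → no match
Total matched: 4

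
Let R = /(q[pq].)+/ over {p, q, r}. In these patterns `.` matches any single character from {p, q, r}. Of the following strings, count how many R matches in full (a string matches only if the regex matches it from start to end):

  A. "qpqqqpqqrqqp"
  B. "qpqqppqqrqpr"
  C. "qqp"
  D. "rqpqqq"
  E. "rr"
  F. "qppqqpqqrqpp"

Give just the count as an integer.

4

A → match
B → match
C → match
D → no match — must start with "q"
E → no match — must start with "q"
F → match
Total matched: 4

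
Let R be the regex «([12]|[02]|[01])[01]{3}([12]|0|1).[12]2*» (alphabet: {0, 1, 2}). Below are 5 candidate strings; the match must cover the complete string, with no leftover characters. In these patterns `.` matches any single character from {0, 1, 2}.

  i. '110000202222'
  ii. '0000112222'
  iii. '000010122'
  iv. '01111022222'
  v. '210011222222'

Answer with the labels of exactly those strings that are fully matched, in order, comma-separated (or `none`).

ii, iii, iv, v

i → no match
ii → match
iii → match
iv → match
v → match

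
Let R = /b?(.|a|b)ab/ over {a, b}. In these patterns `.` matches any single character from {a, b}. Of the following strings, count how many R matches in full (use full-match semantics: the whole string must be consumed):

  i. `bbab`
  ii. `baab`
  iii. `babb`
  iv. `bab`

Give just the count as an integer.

i → match
ii → match
iii → no match — must end with `ab`
iv → match
Total matched: 3

3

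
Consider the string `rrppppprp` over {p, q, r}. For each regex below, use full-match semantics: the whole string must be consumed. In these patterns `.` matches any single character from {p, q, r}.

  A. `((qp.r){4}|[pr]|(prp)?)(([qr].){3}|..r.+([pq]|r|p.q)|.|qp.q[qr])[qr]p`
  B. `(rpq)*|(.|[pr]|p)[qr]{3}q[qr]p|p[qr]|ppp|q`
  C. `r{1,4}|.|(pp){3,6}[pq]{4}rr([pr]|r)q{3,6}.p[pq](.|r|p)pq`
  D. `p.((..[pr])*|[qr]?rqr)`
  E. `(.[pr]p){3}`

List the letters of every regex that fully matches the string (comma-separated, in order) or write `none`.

E

A → no match
B → no match
C → no match
D → no match — must start with `p`
E → match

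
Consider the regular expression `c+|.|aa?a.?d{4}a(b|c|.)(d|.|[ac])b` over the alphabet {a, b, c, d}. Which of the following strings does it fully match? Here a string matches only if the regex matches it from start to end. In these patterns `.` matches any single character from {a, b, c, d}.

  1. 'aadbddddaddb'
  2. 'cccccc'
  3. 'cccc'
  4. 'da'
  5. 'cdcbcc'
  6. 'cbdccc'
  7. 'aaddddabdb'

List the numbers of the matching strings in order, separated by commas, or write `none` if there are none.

1 → no match
2 → match
3 → match
4 → no match
5 → no match
6 → no match
7 → match

2, 3, 7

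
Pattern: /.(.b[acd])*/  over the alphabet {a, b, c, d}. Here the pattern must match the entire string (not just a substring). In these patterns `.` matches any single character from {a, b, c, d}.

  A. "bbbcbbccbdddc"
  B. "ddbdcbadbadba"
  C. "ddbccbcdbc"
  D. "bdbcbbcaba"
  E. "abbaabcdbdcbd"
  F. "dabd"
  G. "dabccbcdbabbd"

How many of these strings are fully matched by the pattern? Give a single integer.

A → no match
B → match
C → match
D → match
E → match
F → match
G → match
Total matched: 6

6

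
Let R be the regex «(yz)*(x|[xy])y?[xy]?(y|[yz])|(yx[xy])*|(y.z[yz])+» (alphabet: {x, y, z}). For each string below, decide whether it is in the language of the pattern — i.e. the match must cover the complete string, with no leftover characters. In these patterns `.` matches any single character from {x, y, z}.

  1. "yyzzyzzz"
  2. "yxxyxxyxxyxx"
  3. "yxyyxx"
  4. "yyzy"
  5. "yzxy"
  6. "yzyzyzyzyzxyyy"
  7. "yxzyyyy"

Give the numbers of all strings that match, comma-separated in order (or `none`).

1 → match
2 → match
3 → match
4 → match
5 → match
6 → match
7 → no match

1, 2, 3, 4, 5, 6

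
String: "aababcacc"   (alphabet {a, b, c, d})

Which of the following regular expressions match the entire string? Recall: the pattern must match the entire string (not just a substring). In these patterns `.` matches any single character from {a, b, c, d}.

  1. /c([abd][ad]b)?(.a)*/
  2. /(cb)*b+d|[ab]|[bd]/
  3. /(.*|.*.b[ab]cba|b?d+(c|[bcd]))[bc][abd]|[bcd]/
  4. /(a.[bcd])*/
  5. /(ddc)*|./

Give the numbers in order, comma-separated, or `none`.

1 → no match — must start with "c"
2 → no match
3 → no match
4 → match
5 → no match

4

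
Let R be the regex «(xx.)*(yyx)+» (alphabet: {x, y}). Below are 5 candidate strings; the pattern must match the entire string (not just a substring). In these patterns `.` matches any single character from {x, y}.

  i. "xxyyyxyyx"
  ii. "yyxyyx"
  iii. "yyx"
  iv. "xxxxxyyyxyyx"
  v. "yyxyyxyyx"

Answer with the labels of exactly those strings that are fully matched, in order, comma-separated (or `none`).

i, ii, iii, iv, v

i. "xxyyyxyyx" → match
ii. "yyxyyx" → match
iii. "yyx" → match
iv. "xxxxxyyyxyyx" → match
v. "yyxyyxyyx" → match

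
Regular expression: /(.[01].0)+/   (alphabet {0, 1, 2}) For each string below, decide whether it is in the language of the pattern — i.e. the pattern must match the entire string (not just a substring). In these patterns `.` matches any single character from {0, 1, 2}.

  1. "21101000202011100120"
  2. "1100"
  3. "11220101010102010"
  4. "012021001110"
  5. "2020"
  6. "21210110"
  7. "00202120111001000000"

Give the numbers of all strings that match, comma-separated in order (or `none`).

1 → match
2 → match
3 → no match
4 → match
5 → match
6 → no match
7 → match

1, 2, 4, 5, 7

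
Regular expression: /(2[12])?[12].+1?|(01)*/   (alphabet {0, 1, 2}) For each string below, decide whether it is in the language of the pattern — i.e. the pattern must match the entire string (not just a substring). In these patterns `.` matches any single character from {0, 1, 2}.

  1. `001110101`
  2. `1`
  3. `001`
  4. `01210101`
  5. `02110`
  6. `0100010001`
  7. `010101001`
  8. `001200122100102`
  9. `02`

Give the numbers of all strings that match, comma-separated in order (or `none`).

none

1. `001110101` → no match
2. `1` → no match
3. `001` → no match
4. `01210101` → no match
5. `02110` → no match
6. `0100010001` → no match
7. `010101001` → no match
8 → no match
9. `02` → no match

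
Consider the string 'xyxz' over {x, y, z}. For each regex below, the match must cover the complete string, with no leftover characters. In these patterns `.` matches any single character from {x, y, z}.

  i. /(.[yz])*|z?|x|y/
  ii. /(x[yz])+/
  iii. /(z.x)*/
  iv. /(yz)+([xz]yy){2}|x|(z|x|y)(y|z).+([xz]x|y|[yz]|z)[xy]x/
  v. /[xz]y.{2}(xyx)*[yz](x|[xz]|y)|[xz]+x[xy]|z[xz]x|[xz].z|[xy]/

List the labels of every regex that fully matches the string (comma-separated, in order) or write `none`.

i → match
ii → match
iii → no match
iv → no match
v → no match

i, ii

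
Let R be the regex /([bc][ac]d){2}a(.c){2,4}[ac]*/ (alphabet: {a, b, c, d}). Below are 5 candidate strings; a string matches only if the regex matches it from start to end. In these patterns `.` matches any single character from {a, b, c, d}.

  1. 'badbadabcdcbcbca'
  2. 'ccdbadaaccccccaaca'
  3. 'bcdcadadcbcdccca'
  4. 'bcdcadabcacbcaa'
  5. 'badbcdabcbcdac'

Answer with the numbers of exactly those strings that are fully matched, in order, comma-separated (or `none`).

1 → match
2 → match
3 → match
4 → match
5 → no match

1, 2, 3, 4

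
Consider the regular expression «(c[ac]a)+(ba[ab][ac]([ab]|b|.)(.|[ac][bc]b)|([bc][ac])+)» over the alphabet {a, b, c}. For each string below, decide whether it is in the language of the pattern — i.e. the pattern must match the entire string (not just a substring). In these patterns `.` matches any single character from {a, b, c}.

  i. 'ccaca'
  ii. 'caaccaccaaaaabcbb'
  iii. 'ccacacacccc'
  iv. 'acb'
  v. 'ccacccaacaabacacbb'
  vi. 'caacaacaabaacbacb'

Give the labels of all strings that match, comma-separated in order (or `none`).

i. 'ccaca' → match
ii → no match
iii. 'ccacacacccc' → match
iv. 'acb' → no match — must start with 'c'
v → no match
vi → match

i, iii, vi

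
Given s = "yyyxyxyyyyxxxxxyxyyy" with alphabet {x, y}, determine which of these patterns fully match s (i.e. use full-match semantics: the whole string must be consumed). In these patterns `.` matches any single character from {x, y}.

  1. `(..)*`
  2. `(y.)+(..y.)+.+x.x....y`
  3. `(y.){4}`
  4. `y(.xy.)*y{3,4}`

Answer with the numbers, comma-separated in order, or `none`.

1, 2

1 → match
2 → match
3 → no match
4 → no match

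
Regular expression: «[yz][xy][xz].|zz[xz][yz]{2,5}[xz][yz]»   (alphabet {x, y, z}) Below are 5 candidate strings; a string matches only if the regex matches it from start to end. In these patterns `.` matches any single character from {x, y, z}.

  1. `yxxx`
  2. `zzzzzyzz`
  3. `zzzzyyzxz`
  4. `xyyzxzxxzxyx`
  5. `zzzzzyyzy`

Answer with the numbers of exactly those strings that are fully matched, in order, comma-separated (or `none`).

1, 2, 3, 5

1 → match
2 → match
3 → match
4 → no match
5 → match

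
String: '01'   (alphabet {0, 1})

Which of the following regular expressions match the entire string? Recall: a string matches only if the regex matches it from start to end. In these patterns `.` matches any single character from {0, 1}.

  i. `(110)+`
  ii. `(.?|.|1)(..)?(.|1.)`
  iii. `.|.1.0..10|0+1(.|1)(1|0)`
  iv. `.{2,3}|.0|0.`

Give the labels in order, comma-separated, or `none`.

ii, iv

i → no match — must start with '110'
ii → match
iii → no match
iv → match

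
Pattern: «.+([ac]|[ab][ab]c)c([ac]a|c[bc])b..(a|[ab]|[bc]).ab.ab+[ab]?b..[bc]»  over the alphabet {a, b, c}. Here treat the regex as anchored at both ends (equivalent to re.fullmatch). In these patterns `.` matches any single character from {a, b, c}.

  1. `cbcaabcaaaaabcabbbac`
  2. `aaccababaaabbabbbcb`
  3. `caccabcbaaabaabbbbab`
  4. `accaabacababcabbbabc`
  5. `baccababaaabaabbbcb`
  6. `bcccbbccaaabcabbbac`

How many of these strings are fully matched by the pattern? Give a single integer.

1 → no match
2 → match
3 → match
4 → match
5 → match
6 → match
Total matched: 5

5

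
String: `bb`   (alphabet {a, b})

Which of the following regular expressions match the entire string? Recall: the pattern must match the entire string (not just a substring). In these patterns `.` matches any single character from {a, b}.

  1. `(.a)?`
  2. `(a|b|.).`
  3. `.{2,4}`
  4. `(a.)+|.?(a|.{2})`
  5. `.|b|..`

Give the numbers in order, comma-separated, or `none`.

2, 3, 4, 5

1 → no match
2 → match
3 → match
4 → match
5 → match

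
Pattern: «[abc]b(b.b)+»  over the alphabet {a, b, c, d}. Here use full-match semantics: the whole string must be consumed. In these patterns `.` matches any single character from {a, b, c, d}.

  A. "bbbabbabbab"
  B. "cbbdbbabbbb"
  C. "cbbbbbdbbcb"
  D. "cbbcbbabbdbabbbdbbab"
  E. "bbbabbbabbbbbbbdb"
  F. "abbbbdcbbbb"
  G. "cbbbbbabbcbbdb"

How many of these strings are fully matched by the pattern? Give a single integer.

4

A → match
B → match
C → match
D → no match
E → no match
F → no match
G → match
Total matched: 4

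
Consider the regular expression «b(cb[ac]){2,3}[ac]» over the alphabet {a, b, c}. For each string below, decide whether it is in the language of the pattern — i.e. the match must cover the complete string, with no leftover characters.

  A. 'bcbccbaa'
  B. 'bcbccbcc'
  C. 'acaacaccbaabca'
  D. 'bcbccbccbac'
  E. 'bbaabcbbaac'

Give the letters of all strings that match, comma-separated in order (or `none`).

A → match
B → match
C → no match — must start with 'bcb'
D → match
E → no match — must start with 'bcb'

A, B, D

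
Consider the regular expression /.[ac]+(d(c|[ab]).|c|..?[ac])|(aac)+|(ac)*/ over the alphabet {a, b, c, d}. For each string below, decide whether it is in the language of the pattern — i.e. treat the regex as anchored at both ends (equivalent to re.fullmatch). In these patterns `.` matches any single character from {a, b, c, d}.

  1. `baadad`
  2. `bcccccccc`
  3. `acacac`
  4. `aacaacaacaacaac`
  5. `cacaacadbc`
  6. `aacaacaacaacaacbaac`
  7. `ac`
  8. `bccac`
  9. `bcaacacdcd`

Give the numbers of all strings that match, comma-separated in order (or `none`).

1 → match
2 → match
3 → match
4 → match
5 → match
6 → no match
7 → match
8 → match
9 → match

1, 2, 3, 4, 5, 7, 8, 9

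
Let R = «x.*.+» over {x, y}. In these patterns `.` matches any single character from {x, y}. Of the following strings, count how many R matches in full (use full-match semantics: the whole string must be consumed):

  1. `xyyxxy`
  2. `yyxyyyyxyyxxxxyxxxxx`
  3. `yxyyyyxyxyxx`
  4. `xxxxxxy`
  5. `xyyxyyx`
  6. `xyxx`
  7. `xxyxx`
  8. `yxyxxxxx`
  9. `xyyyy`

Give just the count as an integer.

6

1 → match
2 → no match — must start with `x`
3 → no match — must start with `x`
4 → match
5 → match
6 → match
7 → match
8 → no match — must start with `x`
9 → match
Total matched: 6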